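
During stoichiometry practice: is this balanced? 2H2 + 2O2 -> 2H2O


Equation: 2H2 + 2O2 -> 2H2O
Check atoms: H: 4=4, O: 4≠2
Not balanced

No, not balanced


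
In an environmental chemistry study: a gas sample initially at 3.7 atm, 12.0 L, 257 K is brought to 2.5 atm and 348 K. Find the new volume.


P1V1/T1 = P2V2/T2
V2 = P1V1T2/(T1P2)
= 3.7×12.0×348/(257×2.5)
= 24.049 L

24.049 L


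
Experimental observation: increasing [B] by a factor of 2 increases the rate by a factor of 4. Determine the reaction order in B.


rate ∝ [B]^n
2^n = 4 → n = 2
Order in B: 2

2


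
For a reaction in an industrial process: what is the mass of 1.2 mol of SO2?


M(SO2) = 64.07 g/mol
mass = n × M = 1.2 × 64.07 = 76.88 g

76.88 g


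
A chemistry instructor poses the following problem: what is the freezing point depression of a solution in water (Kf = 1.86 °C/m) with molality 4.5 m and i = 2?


ΔTf = Kf × m × i
= 1.86 × 4.5 × 2
= 16.74 °C

16.74 °C


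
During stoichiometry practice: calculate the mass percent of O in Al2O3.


M(Al2O3) = 2×26.98 + 3×16.0 = 101.96 g/mol
Mass of O = 3 × 16.0 = 48.00 g/mol
% O = 48.00/101.96 × 100 = 47.08%

47.08%


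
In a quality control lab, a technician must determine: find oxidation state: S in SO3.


x + 3(-2) = 0, so x = +6
Oxidation number: +6

+6


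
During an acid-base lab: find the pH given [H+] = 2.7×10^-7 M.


pH = -log10([H+]) = -log10(2.7×10^-7)
= 7 - log10(2.7)
= 7 - 0.43
= 6.57

6.57


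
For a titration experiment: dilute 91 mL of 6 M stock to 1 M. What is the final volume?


C1V1 = C2V2
6 × 91 = 1 × V2
V2 = 546/1 = 546.0 mL

546.0 mL


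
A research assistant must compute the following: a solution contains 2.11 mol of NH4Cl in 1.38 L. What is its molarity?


M = n/V = 2.11/1.38 = 1.529 mol/L

1.529 M


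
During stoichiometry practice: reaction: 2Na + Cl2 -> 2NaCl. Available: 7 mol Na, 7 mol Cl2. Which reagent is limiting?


Mole ratio available / coefficient:
  Na: 7/2 = 3.500
  Cl2: 7/1 = 7.000
Smaller ratio is limiting.

Na


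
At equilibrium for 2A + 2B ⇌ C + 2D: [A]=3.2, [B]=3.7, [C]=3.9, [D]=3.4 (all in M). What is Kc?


Kc = [C][D]^2/([A]^2[B]^2)
= (3.9^1 × 3.4^2)/(3.2^2 × 3.7^2)
= 45.084/140.1856
= 0.3216

0.3216


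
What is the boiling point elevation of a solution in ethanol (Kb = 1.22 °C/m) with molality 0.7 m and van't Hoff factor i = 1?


ΔTb = Kb × m × i
= 1.22 × 0.7 × 1
= 0.854 °C

0.854 °C


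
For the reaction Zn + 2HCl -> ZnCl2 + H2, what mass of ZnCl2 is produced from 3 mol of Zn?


Mole ratio ZnCl2:Zn = 1:1
n(ZnCl2) = 3 × 1/1 = 3.000 mol
mass = 3.000 × 136.28 = 408.84 g

408.84 g


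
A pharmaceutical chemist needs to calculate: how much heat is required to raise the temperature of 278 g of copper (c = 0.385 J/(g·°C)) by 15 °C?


q = mcΔT = 278 × 0.385 × 15
= 1605.45 J

1605.45 J


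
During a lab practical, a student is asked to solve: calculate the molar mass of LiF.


M(LiF) = 1×6.94 + 1×19.0
= 6.94 + 19.0
= 25.94 g/mol

25.94 g/mol


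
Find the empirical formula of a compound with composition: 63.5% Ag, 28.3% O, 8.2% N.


Assume 100 g sample. Moles of each element:
  Ag: 63.5/107.87 = 0.589 mol
  O: 28.3/16.0 = 1.769 mol
  N: 8.2/14.01 = 0.585 mol
Divide by smallest (0.585):
  Ag: 0.589/0.585 = 1.01
  O: 1.769/0.585 = 3.02
  N: 0.585/0.585 = 1.0
Empirical formula: AgNO3

AgNO3


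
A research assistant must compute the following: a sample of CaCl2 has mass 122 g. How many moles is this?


M(CaCl2) = 110.98 g/mol
n = mass/M = 122/110.98 = 1.0993 mol

1.0993 mol


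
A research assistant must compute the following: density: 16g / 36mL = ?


ρ = mass/volume
= 16/36
= 0.444 g/mL

0.444 g/mL


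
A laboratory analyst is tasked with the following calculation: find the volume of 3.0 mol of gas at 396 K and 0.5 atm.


PV = nRT  (R = 0.08206 L·atm/(mol·K))
V = nRT/P = 3.0×0.08206×396/0.5
= 194.975 L

194.975 L


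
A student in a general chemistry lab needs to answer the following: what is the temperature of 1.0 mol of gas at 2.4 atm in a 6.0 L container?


PV = nRT  (R = 0.08206 L·atm/(mol·K))
T = PV/(nR) = 2.4×6.0/(1.0×0.08206)
= 14.40/0.082060
= 175.48 K

175.48 K


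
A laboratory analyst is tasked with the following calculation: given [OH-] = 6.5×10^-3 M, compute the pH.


pOH = -log10([OH-]) = -log10(6.5×10^-3)
= 3 - log10(6.5) = 2.19
pH = 14 - pOH = 14 - 2.19 = 11.81

11.81


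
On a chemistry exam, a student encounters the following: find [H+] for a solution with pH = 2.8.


[H+] = 10^(-pH) = 10^(-2.8)
= 1.58×10^-3 M

1.58×10^-3 M


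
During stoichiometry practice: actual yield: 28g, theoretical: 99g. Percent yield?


% yield = actual/theoretical × 100
= 28/99 × 100
= 28.28%

28.28%


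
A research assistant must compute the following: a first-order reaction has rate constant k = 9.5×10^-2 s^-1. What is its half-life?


t½ = ln2/k = 0.693147/(9.5×10^-2 s^-1)
= 7.296 s

7.296 s


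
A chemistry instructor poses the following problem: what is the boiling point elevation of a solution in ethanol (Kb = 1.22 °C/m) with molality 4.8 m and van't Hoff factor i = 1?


ΔTb = Kb × m × i
= 1.22 × 4.8 × 1
= 5.856 °C

5.856 °C


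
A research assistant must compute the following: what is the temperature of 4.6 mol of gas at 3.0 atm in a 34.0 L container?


PV = nRT  (R = 0.08206 L·atm/(mol·K))
T = PV/(nR) = 3.0×34.0/(4.6×0.08206)
= 102.00/0.377476
= 270.22 K

270.22 K


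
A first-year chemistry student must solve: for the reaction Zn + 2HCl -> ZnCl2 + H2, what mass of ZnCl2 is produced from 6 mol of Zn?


Mole ratio ZnCl2:Zn = 1:1
n(ZnCl2) = 6 × 1/1 = 6.000 mol
mass = 6.000 × 136.28 = 817.68 g

817.68 g


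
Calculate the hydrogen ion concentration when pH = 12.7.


[H+] = 10^(-pH) = 10^(-12.7)
= 2.0×10^-13 M

2.0×10^-13 M


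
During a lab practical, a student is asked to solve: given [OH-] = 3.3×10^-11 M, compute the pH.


pOH = -log10([OH-]) = -log10(3.3×10^-11)
= 11 - log10(3.3) = 10.48
pH = 14 - pOH = 14 - 10.48 = 3.52

3.52


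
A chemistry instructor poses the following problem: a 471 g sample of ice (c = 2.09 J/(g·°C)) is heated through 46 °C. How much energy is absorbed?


q = mcΔT = 471 × 2.09 × 46
= 45281.94 J

45281.94 J


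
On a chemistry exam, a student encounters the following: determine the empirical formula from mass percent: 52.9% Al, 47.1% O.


Assume 100 g sample. Moles of each element:
  Al: 52.9/26.98 = 1.961 mol
  O: 47.1/16.0 = 2.944 mol
Divide by smallest (1.961):
  Al: 1.961/1.961 = 1.0
  O: 2.944/1.961 = 1.5
Multiply all ratios by 2 to obtain whole numbers.
Empirical formula: Al2O3

Al2O3


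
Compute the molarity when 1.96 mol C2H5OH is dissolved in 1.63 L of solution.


M = n/V = 1.96/1.63 = 1.202 mol/L

1.202 M


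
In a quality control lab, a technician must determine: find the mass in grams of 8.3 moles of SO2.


M(SO2) = 64.07 g/mol
mass = n × M = 8.3 × 64.07 = 531.78 g

531.78 g


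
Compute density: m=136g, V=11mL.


ρ = mass/volume
= 136/11
= 12.364 g/mL

12.364 g/mL


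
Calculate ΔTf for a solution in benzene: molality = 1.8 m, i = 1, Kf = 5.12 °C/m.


ΔTf = Kf × m × i
= 5.12 × 1.8 × 1
= 9.216 °C

9.216 °C


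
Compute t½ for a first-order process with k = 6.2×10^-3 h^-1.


t½ = ln2/k = 0.693147/(6.2×10^-3 h^-1)
= 111.8 h

111.8 h


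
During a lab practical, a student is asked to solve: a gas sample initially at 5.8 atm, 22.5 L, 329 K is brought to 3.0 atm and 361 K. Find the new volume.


P1V1/T1 = P2V2/T2
V2 = P1V1T2/(T1P2)
= 5.8×22.5×361/(329×3.0)
= 47.731 L

47.731 L


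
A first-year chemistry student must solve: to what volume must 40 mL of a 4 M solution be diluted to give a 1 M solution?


C1V1 = C2V2
4 × 40 = 1 × V2
V2 = 160/1 = 160.0 mL

160.0 mL


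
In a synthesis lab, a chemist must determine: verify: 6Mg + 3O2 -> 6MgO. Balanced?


Equation: 6Mg + 3O2 -> 6MgO
Check atoms: Mg: 6=6, O: 6=6
Balanced

Yes, balanced


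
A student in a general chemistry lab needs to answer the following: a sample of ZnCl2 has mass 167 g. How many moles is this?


M(ZnCl2) = 136.28 g/mol
n = mass/M = 167/136.28 = 1.2254 mol

1.2254 mol


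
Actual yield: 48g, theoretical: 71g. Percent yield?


% yield = actual/theoretical × 100
= 48/71 × 100
= 67.61%

67.61%


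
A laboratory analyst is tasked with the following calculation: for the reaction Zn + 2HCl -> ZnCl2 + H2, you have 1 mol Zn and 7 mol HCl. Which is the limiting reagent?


Mole ratio available / coefficient:
  Zn: 1/1 = 1.000
  HCl: 7/2 = 3.500
Smaller ratio is limiting.

Zn


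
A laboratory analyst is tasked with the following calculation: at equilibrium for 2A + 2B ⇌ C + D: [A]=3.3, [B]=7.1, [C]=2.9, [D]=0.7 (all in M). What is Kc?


Kc = [C][D]/([A]^2[B]^2)
= (2.9^1 × 0.7^1)/(3.3^2 × 7.1^2)
= 2.03/548.9649
= 0.003698

0.003698


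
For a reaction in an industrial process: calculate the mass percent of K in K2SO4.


M(K2SO4) = 2×39.1 + 1×32.07 + 4×16.0 = 174.27 g/mol
Mass of K = 2 × 39.1 = 78.20 g/mol
% K = 78.20/174.27 × 100 = 44.87%

44.87%


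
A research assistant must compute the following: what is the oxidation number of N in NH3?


x + 3(+1) = 0, so x = -3
Oxidation number: -3

-3


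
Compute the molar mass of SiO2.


M(SiO2) = 1×28.09 + 2×16.0
= 28.09 + 32.0
= 60.09 g/mol

60.09 g/mol


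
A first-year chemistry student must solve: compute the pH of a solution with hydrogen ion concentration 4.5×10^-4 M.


pH = -log10([H+]) = -log10(4.5×10^-4)
= 4 - log10(4.5)
= 4 - 0.65
= 3.35

3.35


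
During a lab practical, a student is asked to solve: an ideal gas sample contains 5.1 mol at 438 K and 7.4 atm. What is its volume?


PV = nRT  (R = 0.08206 L·atm/(mol·K))
V = nRT/P = 5.1×0.08206×438/7.4
= 24.771 L

24.771 L


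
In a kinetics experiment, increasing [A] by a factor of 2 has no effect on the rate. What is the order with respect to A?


rate ∝ [A]^n
rate ∝ [A]^0
Order in A: 0

0


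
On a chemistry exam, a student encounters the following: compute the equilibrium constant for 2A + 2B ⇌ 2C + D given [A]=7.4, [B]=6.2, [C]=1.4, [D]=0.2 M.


Kc = [C]^2[D]/([A]^2[B]^2)
= (1.4^2 × 0.2^1)/(7.4^2 × 6.2^2)
= 0.392/2104.9744
= 1.862×10^-4

1.862×10^-4


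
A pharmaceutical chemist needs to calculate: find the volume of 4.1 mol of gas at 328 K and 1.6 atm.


PV = nRT  (R = 0.08206 L·atm/(mol·K))
V = nRT/P = 4.1×0.08206×328/1.6
= 68.971 L

68.971 L


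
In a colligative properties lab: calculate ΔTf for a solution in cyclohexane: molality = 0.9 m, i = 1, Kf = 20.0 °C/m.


ΔTf = Kf × m × i
= 20.0 × 0.9 × 1
= 18.0 °C

18.0 °C


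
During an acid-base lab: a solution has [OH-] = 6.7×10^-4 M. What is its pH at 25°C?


pOH = -log10([OH-]) = -log10(6.7×10^-4)
= 4 - log10(6.7) = 3.17
pH = 14 - pOH = 14 - 3.17 = 10.83

10.83


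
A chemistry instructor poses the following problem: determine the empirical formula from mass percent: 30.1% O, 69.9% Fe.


Assume 100 g sample. Moles of each element:
  O: 30.1/16.0 = 1.881 mol
  Fe: 69.9/55.85 = 1.252 mol
Divide by smallest (1.252):
  O: 1.881/1.252 = 1.5
  Fe: 1.252/1.252 = 1.0
Multiply all ratios by 2 to obtain whole numbers.
Empirical formula: Fe2O3

Fe2O3


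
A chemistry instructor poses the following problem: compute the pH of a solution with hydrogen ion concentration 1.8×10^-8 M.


pH = -log10([H+]) = -log10(1.8×10^-8)
= 8 - log10(1.8)
= 8 - 0.26
= 7.74

7.74


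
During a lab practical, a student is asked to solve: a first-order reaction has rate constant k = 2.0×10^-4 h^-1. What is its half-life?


t½ = ln2/k = 0.693147/(2.0×10^-4 h^-1)
= 3466 h

3466 h


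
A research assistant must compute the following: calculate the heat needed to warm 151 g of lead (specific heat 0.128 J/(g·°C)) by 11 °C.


q = mcΔT = 151 × 0.128 × 11
= 212.61 J

212.61 J


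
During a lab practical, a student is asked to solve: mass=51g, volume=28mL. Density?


ρ = mass/volume
= 51/28
= 1.821 g/mL

1.821 g/mL


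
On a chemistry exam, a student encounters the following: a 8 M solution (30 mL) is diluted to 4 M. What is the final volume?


C1V1 = C2V2
8 × 30 = 4 × V2
V2 = 240/4 = 60.0 mL

60.0 mL


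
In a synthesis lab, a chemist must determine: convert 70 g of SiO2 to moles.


M(SiO2) = 60.09 g/mol
n = mass/M = 70/60.09 = 1.1649 mol

1.1649 mol


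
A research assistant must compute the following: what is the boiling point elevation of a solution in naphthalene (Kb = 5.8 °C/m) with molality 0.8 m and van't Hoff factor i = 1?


ΔTb = Kb × m × i
= 5.8 × 0.8 × 1
= 4.64 °C

4.64 °C


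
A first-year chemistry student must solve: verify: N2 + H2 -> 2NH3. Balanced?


Equation: N2 + H2 -> 2NH3
Check atoms: H: 2≠6, N: 2=2
Not balanced

No, not balanced


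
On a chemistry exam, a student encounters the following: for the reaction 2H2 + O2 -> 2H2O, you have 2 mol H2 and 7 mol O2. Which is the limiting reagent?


Mole ratio available / coefficient:
  H2: 2/2 = 1.000
  O2: 7/1 = 7.000
Smaller ratio is limiting.

H2


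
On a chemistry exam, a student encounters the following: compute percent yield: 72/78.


% yield = actual/theoretical × 100
= 72/78 × 100
= 92.31%

92.31%


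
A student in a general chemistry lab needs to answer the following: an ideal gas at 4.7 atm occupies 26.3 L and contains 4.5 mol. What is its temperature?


PV = nRT  (R = 0.08206 L·atm/(mol·K))
T = PV/(nR) = 4.7×26.3/(4.5×0.08206)
= 123.61/0.369270
= 334.74 K

334.74 K


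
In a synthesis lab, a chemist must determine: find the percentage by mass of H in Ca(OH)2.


M(Ca(OH)2) = 1×40.08 + 2×16.0 + 2×1.008 = 74.096 g/mol
Mass of H = 2 × 1.008 = 2.016 g/mol
% H = 2.016/74.096 × 100 = 2.72%

2.72%


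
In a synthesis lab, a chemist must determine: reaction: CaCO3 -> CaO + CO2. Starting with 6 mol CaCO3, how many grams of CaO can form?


Mole ratio CaO:CaCO3 = 1:1
n(CaO) = 6 × 1/1 = 6.000 mol
mass = 6.000 × 56.08 = 336.48 g

336.48 g


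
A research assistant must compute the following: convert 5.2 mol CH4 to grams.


M(CH4) = 16.04 g/mol
mass = n × M = 5.2 × 16.04 = 83.41 g

83.41 g


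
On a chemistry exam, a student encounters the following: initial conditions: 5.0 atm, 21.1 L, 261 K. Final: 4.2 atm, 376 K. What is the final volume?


P1V1/T1 = P2V2/T2
V2 = P1V1T2/(T1P2)
= 5.0×21.1×376/(261×4.2)
= 36.187 L

36.187 L


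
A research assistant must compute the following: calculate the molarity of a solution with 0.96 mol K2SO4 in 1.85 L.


M = n/V = 0.96/1.85 = 0.519 mol/L

0.519 M


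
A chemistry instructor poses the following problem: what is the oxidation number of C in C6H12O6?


6x + 12(+1) + 6(-2) = 0, so x = +0
Oxidation number: +0

+0


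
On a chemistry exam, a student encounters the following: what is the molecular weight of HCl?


M(HCl) = 1×1.008 + 1×35.45
= 1.01 + 35.45
= 36.46 g/mol

36.46 g/mol


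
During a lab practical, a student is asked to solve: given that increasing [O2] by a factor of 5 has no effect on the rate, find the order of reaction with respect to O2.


rate ∝ [O2]^n
rate ∝ [O2]^0
Order in O2: 0

0


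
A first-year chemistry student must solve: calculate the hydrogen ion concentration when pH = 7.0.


[H+] = 10^(-pH) = 10^(-7.0)
= 1.0×10^-7 M

1.0×10^-7 M


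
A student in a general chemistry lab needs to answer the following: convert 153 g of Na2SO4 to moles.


M(Na2SO4) = 142.05 g/mol
n = mass/M = 153/142.05 = 1.0771 mol

1.0771 mol


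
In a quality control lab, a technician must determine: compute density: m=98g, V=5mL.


ρ = mass/volume
= 98/5
= 19.6 g/mL

19.6 g/mL


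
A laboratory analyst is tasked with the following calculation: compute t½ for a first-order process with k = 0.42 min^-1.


t½ = ln2/k = 0.693147/(0.42 min^-1)
= 1.650 min

1.650 min


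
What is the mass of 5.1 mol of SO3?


M(SO3) = 80.07 g/mol
mass = n × M = 5.1 × 80.07 = 408.36 g

408.36 g


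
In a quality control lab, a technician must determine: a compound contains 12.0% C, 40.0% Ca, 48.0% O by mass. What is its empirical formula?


Assume 100 g sample. Moles of each element:
  C: 12.0/12.01 = 0.999 mol
  Ca: 40.0/40.08 = 0.998 mol
  O: 48.0/16.0 = 3.0 mol
Divide by smallest (0.998):
  C: 0.999/0.998 = 1.0
  Ca: 0.998/0.998 = 1.0
  O: 3.0/0.998 = 3.01
Empirical formula: CaCO3

CaCO3


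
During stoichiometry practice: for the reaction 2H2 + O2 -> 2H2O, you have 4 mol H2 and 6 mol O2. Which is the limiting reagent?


Mole ratio available / coefficient:
  H2: 4/2 = 2.000
  O2: 6/1 = 6.000
Smaller ratio is limiting.

H2


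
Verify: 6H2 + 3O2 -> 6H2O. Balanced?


Equation: 6H2 + 3O2 -> 6H2O
Check atoms: H: 12=12, O: 6=6
Balanced

Yes, balanced


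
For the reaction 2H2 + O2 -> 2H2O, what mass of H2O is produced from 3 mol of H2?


Mole ratio H2O:H2 = 2:2
n(H2O) = 3 × 2/2 = 3.000 mol
mass = 3.000 × 18.02 = 54.06 g

54.06 g


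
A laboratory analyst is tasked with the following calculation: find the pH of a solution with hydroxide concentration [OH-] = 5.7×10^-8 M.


pOH = -log10([OH-]) = -log10(5.7×10^-8)
= 8 - log10(5.7) = 7.24
pH = 14 - pOH = 14 - 7.24 = 6.76

6.76


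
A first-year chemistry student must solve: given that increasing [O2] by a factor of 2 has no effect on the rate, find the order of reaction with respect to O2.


rate ∝ [O2]^n
rate ∝ [O2]^0
Order in O2: 0

0


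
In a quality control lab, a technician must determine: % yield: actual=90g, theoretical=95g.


% yield = actual/theoretical × 100
= 90/95 × 100
= 94.74%

94.74%


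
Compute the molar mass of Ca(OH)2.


M(Ca(OH)2) = 1×40.08 + 2×16.0 + 2×1.008
= 40.08 + 32.0 + 2.02
= 74.1 g/mol

74.1 g/mol


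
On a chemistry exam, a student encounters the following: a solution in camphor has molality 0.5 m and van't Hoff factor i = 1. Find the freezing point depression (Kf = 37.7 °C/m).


ΔTf = Kf × m × i
= 37.7 × 0.5 × 1
= 18.85 °C

18.85 °C


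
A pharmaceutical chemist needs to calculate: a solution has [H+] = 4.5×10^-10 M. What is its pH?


pH = -log10([H+]) = -log10(4.5×10^-10)
= 10 - log10(4.5)
= 10 - 0.65
= 9.35

9.35


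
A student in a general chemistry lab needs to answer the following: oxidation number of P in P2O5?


2x + 5(-2) = 0, so x = +5
Oxidation number: +5

+5


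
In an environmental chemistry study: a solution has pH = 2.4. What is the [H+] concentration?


[H+] = 10^(-pH) = 10^(-2.4)
= 3.98×10^-3 M

3.98×10^-3 M


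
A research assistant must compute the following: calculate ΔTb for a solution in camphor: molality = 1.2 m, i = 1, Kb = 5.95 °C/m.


ΔTb = Kb × m × i
= 5.95 × 1.2 × 1
= 7.14 °C

7.14 °C


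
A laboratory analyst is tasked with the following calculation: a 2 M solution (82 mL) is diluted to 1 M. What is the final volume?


C1V1 = C2V2
2 × 82 = 1 × V2
V2 = 164/1 = 164.0 mL

164.0 mL


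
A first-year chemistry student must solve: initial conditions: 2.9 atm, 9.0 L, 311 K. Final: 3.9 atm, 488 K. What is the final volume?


P1V1/T1 = P2V2/T2
V2 = P1V1T2/(T1P2)
= 2.9×9.0×488/(311×3.9)
= 10.501 L

10.501 L


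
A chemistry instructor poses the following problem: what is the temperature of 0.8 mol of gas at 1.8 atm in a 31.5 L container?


PV = nRT  (R = 0.08206 L·atm/(mol·K))
T = PV/(nR) = 1.8×31.5/(0.8×0.08206)
= 56.70/0.065648
= 863.70 K

863.70 K


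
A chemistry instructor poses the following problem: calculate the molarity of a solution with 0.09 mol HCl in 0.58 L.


M = n/V = 0.09/0.58 = 0.155 mol/L

0.155 M


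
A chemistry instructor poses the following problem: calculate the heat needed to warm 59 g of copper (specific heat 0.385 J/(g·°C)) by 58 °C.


q = mcΔT = 59 × 0.385 × 58
= 1317.47 J

1317.47 J


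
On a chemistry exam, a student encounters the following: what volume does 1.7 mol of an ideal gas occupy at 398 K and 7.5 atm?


PV = nRT  (R = 0.08206 L·atm/(mol·K))
V = nRT/P = 1.7×0.08206×398/7.5
= 7.403 L

7.403 L


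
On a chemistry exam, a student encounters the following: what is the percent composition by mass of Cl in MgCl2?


M(MgCl2) = 1×24.31 + 2×35.45 = 95.21 g/mol
Mass of Cl = 2 × 35.45 = 70.90 g/mol
% Cl = 70.90/95.21 × 100 = 74.47%

74.47%


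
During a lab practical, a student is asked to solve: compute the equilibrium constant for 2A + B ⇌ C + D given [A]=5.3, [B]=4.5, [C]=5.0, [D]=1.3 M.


Kc = [C][D]/([A]^2[B])
= (5.0^1 × 1.3^1)/(5.3^2 × 4.5^1)
= 6.5/126.405
= 0.05142

0.05142


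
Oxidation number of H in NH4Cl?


H is +1 with nonmetals
Oxidation number: +1

+1


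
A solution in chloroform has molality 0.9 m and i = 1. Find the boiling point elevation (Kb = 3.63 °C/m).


ΔTb = Kb × m × i
= 3.63 × 0.9 × 1
= 3.267 °C

3.267 °C


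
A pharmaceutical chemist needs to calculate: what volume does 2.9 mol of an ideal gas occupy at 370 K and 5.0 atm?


PV = nRT  (R = 0.08206 L·atm/(mol·K))
V = nRT/P = 2.9×0.08206×370/5.0
= 17.61 L

17.61 L


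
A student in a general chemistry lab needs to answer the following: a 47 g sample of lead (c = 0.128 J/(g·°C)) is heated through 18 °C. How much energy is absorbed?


q = mcΔT = 47 × 0.128 × 18
= 108.29 J

108.29 J


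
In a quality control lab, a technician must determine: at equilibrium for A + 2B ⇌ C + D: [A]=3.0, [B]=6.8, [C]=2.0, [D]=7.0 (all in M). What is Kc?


Kc = [C][D]/([A][B]^2)
= (2.0^1 × 7.0^1)/(3.0^1 × 6.8^2)
= 14/138.72
= 0.1009

0.1009


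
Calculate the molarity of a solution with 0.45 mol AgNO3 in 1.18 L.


M = n/V = 0.45/1.18 = 0.381 mol/L

0.381 M


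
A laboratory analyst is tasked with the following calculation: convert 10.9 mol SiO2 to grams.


M(SiO2) = 60.09 g/mol
mass = n × M = 10.9 × 60.09 = 654.98 g

654.98 g


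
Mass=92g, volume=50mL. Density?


ρ = mass/volume
= 92/50
= 1.84 g/mL

1.84 g/mL


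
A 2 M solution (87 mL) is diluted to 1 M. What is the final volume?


C1V1 = C2V2
2 × 87 = 1 × V2
V2 = 174/1 = 174.0 mL

174.0 mL


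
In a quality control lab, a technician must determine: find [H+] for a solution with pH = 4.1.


[H+] = 10^(-pH) = 10^(-4.1)
= 7.94×10^-5 M

7.94×10^-5 M


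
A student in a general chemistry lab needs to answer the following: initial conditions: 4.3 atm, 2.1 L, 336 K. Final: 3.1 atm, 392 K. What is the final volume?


P1V1/T1 = P2V2/T2
V2 = P1V1T2/(T1P2)
= 4.3×2.1×392/(336×3.1)
= 3.398 L

3.398 L


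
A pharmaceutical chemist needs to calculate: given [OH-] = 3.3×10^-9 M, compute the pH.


pOH = -log10([OH-]) = -log10(3.3×10^-9)
= 9 - log10(3.3) = 8.48
pH = 14 - pOH = 14 - 8.48 = 5.52

5.52


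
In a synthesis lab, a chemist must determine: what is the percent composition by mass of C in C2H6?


M(C2H6) = 2×12.01 + 6×1.008 = 30.068 g/mol
Mass of C = 2 × 12.01 = 24.02 g/mol
% C = 24.02/30.068 × 100 = 79.89%

79.89%


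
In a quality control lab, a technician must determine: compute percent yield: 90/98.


% yield = actual/theoretical × 100
= 90/98 × 100
= 91.84%

91.84%


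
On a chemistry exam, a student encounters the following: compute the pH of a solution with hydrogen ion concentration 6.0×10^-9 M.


pH = -log10([H+]) = -log10(6.0×10^-9)
= 9 - log10(6.0)
= 9 - 0.78
= 8.22

8.22


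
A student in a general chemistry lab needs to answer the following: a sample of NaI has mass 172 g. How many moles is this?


M(NaI) = 149.89 g/mol
n = mass/M = 172/149.89 = 1.1475 mol

1.1475 mol


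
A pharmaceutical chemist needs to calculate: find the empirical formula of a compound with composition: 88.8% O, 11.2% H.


Assume 100 g sample. Moles of each element:
  O: 88.8/16.0 = 5.55 mol
  H: 11.2/1.008 = 11.111 mol
Divide by smallest (5.55):
  O: 5.55/5.55 = 1.0
  H: 11.111/5.55 = 2.0
Empirical formula: H2O

H2O


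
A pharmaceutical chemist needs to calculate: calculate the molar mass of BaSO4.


M(BaSO4) = 1×137.33 + 1×32.07 + 4×16.0
= 137.33 + 32.07 + 64.0
= 233.4 g/mol

233.4 g/mol


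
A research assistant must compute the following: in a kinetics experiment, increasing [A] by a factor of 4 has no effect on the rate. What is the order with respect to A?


rate ∝ [A]^n
rate ∝ [A]^0
Order in A: 0

0


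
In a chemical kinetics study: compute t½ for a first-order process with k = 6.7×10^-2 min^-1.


t½ = ln2/k = 0.693147/(6.7×10^-2 min^-1)
= 10.35 min

10.35 min


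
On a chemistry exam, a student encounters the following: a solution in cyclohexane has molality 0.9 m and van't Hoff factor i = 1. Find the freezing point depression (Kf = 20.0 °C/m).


ΔTf = Kf × m × i
= 20.0 × 0.9 × 1
= 18.0 °C

18.0 °C


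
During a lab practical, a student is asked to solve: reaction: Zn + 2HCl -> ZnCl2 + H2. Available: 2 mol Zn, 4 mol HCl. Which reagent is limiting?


Mole ratio available / coefficient:
  Zn: 2/1 = 2.000
  HCl: 4/2 = 2.000
Smaller ratio is limiting.

neither (stoichiometric); Zn and HCl are fully consumed


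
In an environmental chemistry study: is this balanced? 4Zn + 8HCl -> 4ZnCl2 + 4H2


Equation: 4Zn + 8HCl -> 4ZnCl2 + 4H2
Check atoms: Cl: 8=8, H: 8=8, Zn: 4=4
Balanced

Yes, balanced


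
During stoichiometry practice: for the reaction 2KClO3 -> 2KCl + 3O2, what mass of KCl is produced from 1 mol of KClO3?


Mole ratio KCl:KClO3 = 2:2
n(KCl) = 1 × 2/2 = 1.000 mol
mass = 1.000 × 74.55 = 74.55 g

74.55 g


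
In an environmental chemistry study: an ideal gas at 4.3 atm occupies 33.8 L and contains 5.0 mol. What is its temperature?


PV = nRT  (R = 0.08206 L·atm/(mol·K))
T = PV/(nR) = 4.3×33.8/(5.0×0.08206)
= 145.34/0.410300
= 354.23 K

354.23 K


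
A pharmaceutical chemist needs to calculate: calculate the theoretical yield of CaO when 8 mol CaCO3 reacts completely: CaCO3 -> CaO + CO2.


Mole ratio CaO:CaCO3 = 1:1
n(CaO) = 8 × 1/1 = 8.000 mol
mass = 8.000 × 56.08 = 448.64 g

448.64 g


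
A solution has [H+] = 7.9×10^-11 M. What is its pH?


pH = -log10([H+]) = -log10(7.9×10^-11)
= 11 - log10(7.9)
= 11 - 0.9
= 10.1

10.1


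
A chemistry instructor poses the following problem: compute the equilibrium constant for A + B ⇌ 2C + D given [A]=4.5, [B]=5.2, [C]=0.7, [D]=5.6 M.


Kc = [C]^2[D]/([A][B])
= (0.7^2 × 5.6^1)/(4.5^1 × 5.2^1)
= 2.744/23.4
= 0.1173

0.1173


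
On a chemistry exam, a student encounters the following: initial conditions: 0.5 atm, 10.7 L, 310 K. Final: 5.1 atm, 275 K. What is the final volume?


P1V1/T1 = P2V2/T2
V2 = P1V1T2/(T1P2)
= 0.5×10.7×275/(310×5.1)
= 0.931 L

0.931 L


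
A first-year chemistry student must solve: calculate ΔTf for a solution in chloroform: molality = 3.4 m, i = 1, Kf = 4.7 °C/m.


ΔTf = Kf × m × i
= 4.7 × 3.4 × 1
= 15.98 °C

15.98 °C


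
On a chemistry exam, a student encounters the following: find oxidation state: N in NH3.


x + 3(+1) = 0, so x = -3
Oxidation number: -3

-3


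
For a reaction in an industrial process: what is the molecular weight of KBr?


M(KBr) = 1×39.1 + 1×79.9
= 39.1 + 79.9
= 119.0 g/mol

119.0 g/mol


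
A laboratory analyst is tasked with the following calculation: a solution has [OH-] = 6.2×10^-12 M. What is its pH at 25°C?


pOH = -log10([OH-]) = -log10(6.2×10^-12)
= 12 - log10(6.2) = 11.21
pH = 14 - pOH = 14 - 11.21 = 2.79

2.79


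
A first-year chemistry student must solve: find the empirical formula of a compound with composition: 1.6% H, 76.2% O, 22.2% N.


Assume 100 g sample. Moles of each element:
  H: 1.6/1.008 = 1.587 mol
  O: 76.2/16.0 = 4.763 mol
  N: 22.2/14.01 = 1.585 mol
Divide by smallest (1.585):
  H: 1.587/1.585 = 1.0
  O: 4.763/1.585 = 3.01
  N: 1.585/1.585 = 1.0
Empirical formula: HNO3

HNO3


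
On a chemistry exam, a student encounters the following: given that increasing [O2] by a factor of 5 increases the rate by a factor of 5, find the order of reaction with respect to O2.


rate ∝ [O2]^n
5^n = 5 → n = 1
Order in O2: 1

1


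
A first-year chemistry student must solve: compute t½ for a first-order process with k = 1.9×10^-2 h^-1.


t½ = ln2/k = 0.693147/(1.9×10^-2 h^-1)
= 36.48 h

36.48 h


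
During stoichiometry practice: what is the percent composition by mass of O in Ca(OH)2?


M(Ca(OH)2) = 1×40.08 + 2×16.0 + 2×1.008 = 74.096 g/mol
Mass of O = 2 × 16.0 = 32.00 g/mol
% O = 32.00/74.096 × 100 = 43.19%

43.19%


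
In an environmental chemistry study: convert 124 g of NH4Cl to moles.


M(NH4Cl) = 53.49 g/mol
n = mass/M = 124/53.49 = 2.3182 mol

2.3182 mol


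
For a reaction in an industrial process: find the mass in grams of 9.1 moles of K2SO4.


M(K2SO4) = 174.27 g/mol
mass = n × M = 9.1 × 174.27 = 1585.86 g

1585.86 g


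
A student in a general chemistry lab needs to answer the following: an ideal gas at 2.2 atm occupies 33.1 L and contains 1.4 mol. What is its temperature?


PV = nRT  (R = 0.08206 L·atm/(mol·K))
T = PV/(nR) = 2.2×33.1/(1.4×0.08206)
= 72.82/0.114884
= 633.86 K

633.86 K


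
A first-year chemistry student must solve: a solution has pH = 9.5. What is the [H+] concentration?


[H+] = 10^(-pH) = 10^(-9.5)
= 3.16×10^-10 M

3.16×10^-10 M


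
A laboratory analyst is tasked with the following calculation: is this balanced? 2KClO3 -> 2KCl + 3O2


Equation: 2KClO3 -> 2KCl + 3O2
Check atoms: Cl: 2=2, K: 2=2, O: 6=6
Balanced

Yes, balanced


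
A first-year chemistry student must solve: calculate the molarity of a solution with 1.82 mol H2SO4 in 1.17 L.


M = n/V = 1.82/1.17 = 1.556 mol/L

1.556 M


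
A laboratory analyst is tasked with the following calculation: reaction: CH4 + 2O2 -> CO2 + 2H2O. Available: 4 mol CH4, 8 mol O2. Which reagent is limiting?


Mole ratio available / coefficient:
  CH4: 4/1 = 4.000
  O2: 8/2 = 4.000
Smaller ratio is limiting.

neither (stoichiometric); CH4 and O2 are fully consumed


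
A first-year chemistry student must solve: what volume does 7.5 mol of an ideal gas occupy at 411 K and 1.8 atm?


PV = nRT  (R = 0.08206 L·atm/(mol·K))
V = nRT/P = 7.5×0.08206×411/1.8
= 140.528 L

140.528 L


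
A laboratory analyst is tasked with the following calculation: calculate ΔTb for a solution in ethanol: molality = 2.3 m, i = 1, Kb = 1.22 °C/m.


ΔTb = Kb × m × i
= 1.22 × 2.3 × 1
= 2.806 °C

2.806 °C


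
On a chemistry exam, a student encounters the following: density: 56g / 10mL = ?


ρ = mass/volume
= 56/10
= 5.6 g/mL

5.6 g/mL


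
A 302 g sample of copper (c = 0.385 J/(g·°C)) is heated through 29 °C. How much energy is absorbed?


q = mcΔT = 302 × 0.385 × 29
= 3371.83 J

3371.83 J


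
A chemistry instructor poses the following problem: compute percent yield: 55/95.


% yield = actual/theoretical × 100
= 55/95 × 100
= 57.89%

57.89%


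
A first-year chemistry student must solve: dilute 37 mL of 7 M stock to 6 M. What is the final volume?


C1V1 = C2V2
7 × 37 = 6 × V2
V2 = 259/6 = 43.17 mL

43.17 mL


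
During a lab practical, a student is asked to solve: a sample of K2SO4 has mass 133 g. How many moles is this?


M(K2SO4) = 174.27 g/mol
n = mass/M = 133/174.27 = 0.7632 mol

0.7632 mol


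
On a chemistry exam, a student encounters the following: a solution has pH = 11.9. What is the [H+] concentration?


[H+] = 10^(-pH) = 10^(-11.9)
= 1.26×10^-12 M

1.26×10^-12 M


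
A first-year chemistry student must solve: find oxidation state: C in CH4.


x + 4(+1) = 0, so x = -4
Oxidation number: -4

-4


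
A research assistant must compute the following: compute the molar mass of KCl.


M(KCl) = 1×39.1 + 1×35.45
= 39.1 + 35.45
= 74.55 g/mol

74.55 g/mol


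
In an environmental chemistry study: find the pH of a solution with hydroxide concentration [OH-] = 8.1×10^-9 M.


pOH = -log10([OH-]) = -log10(8.1×10^-9)
= 9 - log10(8.1) = 8.09
pH = 14 - pOH = 14 - 8.09 = 5.91

5.91


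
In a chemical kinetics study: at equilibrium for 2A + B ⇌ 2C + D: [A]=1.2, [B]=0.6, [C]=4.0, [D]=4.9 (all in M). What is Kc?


Kc = [C]^2[D]/([A]^2[B])
= (4.0^2 × 4.9^1)/(1.2^2 × 0.6^1)
= 78.4/0.864
= 90.74

90.74


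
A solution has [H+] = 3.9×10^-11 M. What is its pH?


pH = -log10([H+]) = -log10(3.9×10^-11)
= 11 - log10(3.9)
= 11 - 0.59
= 10.41

10.41


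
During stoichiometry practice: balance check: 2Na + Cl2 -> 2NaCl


Equation: 2Na + Cl2 -> 2NaCl
Check atoms: Cl: 2=2, Na: 2=2
Balanced

Yes, balanced


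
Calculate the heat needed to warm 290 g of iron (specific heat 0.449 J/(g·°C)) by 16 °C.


q = mcΔT = 290 × 0.449 × 16
= 2083.36 J

2083.36 J


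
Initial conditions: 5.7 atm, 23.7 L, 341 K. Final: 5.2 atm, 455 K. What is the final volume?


P1V1/T1 = P2V2/T2
V2 = P1V1T2/(T1P2)
= 5.7×23.7×455/(341×5.2)
= 34.664 L

34.664 L


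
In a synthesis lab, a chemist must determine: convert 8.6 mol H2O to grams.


M(H2O) = 18.02 g/mol
mass = n × M = 8.6 × 18.02 = 154.97 g

154.97 g


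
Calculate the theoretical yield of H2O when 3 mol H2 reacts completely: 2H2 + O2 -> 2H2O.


Mole ratio H2O:H2 = 2:2
n(H2O) = 3 × 2/2 = 3.000 mol
mass = 3.000 × 18.02 = 54.06 g

54.06 g


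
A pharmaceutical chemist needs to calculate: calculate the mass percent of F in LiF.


M(LiF) = 1×6.94 + 1×19.0 = 25.94 g/mol
Mass of F = 1 × 19.0 = 19.00 g/mol
% F = 19.00/25.94 × 100 = 73.25%

73.25%


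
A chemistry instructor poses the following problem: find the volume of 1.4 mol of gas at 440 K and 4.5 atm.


PV = nRT  (R = 0.08206 L·atm/(mol·K))
V = nRT/P = 1.4×0.08206×440/4.5
= 11.233 L

11.233 L


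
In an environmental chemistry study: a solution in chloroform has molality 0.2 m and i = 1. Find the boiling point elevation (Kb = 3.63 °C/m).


ΔTb = Kb × m × i
= 3.63 × 0.2 × 1
= 0.726 °C

0.726 °C


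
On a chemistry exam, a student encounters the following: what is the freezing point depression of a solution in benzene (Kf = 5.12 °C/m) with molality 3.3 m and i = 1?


ΔTf = Kf × m × i
= 5.12 × 3.3 × 1
= 16.896 °C

16.896 °C


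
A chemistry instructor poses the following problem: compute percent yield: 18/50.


% yield = actual/theoretical × 100
= 18/50 × 100
= 36.0%

36.0%


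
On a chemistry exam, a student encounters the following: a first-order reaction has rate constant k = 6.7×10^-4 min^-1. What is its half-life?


t½ = ln2/k = 0.693147/(6.7×10^-4 min^-1)
= 1035 min

1035 min


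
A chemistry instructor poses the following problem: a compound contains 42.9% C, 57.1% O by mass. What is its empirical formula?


Assume 100 g sample. Moles of each element:
  C: 42.9/12.01 = 3.572 mol
  O: 57.1/16.0 = 3.569 mol
Divide by smallest (3.569):
  C: 3.572/3.569 = 1.0
  O: 3.569/3.569 = 1.0
Empirical formula: CO

CO


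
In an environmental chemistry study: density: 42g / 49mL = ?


ρ = mass/volume
= 42/49
= 0.857 g/mL

0.857 g/mL


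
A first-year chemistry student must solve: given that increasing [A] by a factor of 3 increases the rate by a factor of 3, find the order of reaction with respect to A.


rate ∝ [A]^n
3^n = 3 → n = 1
Order in A: 1

1


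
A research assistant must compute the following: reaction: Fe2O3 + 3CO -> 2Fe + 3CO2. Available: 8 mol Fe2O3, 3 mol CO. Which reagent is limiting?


Mole ratio available / coefficient:
  Fe2O3: 8/1 = 8.000
  CO: 3/3 = 1.000
Smaller ratio is limiting.

CO


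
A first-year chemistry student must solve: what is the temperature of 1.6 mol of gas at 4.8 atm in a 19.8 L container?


PV = nRT  (R = 0.08206 L·atm/(mol·K))
T = PV/(nR) = 4.8×19.8/(1.6×0.08206)
= 95.04/0.131296
= 723.86 K

723.86 K


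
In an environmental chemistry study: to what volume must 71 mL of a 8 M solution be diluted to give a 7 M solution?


C1V1 = C2V2
8 × 71 = 7 × V2
V2 = 568/7 = 81.14 mL

81.14 mL


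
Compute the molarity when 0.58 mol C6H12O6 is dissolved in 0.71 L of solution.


M = n/V = 0.58/0.71 = 0.817 mol/L

0.817 M


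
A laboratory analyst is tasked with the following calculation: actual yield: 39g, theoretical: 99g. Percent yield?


% yield = actual/theoretical × 100
= 39/99 × 100
= 39.39%

39.39%


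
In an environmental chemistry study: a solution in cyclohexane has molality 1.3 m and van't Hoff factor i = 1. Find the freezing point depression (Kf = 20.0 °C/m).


ΔTf = Kf × m × i
= 20.0 × 1.3 × 1
= 26.0 °C

26.0 °C


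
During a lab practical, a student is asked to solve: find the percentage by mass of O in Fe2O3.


M(Fe2O3) = 2×55.85 + 3×16.0 = 159.70 g/mol
Mass of O = 3 × 16.0 = 48.00 g/mol
% O = 48.00/159.70 × 100 = 30.06%

30.06%


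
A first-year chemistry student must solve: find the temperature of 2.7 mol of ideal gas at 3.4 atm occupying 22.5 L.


PV = nRT  (R = 0.08206 L·atm/(mol·K))
T = PV/(nR) = 3.4×22.5/(2.7×0.08206)
= 76.50/0.221562
= 345.28 K

345.28 K


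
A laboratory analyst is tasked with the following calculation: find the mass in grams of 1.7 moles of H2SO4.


M(H2SO4) = 98.09 g/mol
mass = n × M = 1.7 × 98.09 = 166.75 g

166.75 g


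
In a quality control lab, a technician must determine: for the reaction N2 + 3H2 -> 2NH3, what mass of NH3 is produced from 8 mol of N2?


Mole ratio NH3:N2 = 2:1
n(NH3) = 8 × 2/1 = 16.000 mol
mass = 16.000 × 17.03 = 272.48 g

272.48 g


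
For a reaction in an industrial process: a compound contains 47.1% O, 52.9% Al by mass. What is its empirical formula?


Assume 100 g sample. Moles of each element:
  O: 47.1/16.0 = 2.944 mol
  Al: 52.9/26.98 = 1.961 mol
Divide by smallest (1.961):
  O: 2.944/1.961 = 1.5
  Al: 1.961/1.961 = 1.0
Multiply all ratios by 2 to obtain whole numbers.
Empirical formula: Al2O3

Al2O3


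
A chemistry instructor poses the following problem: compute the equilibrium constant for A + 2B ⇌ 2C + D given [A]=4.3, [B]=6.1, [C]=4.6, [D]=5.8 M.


Kc = [C]^2[D]/([A][B]^2)
= (4.6^2 × 5.8^1)/(4.3^1 × 6.1^2)
= 122.728/160.003
= 0.7670

0.7670


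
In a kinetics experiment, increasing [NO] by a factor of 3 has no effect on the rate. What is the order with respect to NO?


rate ∝ [NO]^n
rate ∝ [NO]^0
Order in NO: 0

0


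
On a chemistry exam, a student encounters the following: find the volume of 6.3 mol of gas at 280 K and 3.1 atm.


PV = nRT  (R = 0.08206 L·atm/(mol·K))
V = nRT/P = 6.3×0.08206×280/3.1
= 46.695 L

46.695 L


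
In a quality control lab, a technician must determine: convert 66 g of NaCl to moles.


M(NaCl) = 58.44 g/mol
n = mass/M = 66/58.44 = 1.1294 mol

1.1294 mol


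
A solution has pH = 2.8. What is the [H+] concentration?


[H+] = 10^(-pH) = 10^(-2.8)
= 1.58×10^-3 M

1.58×10^-3 M


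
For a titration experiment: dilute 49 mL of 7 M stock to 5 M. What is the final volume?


C1V1 = C2V2
7 × 49 = 5 × V2
V2 = 343/5 = 68.6 mL

68.6 mL


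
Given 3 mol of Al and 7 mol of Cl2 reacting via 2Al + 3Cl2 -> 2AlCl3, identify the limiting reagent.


Mole ratio available / coefficient:
  Al: 3/2 = 1.500
  Cl2: 7/3 = 2.333
Smaller ratio is limiting.

Al


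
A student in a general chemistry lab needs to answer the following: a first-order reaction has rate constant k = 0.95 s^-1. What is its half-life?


t½ = ln2/k = 0.693147/(0.95 s^-1)
= 0.7296 s

0.7296 s


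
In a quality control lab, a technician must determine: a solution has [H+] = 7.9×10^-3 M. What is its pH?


pH = -log10([H+]) = -log10(7.9×10^-3)
= 3 - log10(7.9)
= 3 - 0.9
= 2.1

2.1
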